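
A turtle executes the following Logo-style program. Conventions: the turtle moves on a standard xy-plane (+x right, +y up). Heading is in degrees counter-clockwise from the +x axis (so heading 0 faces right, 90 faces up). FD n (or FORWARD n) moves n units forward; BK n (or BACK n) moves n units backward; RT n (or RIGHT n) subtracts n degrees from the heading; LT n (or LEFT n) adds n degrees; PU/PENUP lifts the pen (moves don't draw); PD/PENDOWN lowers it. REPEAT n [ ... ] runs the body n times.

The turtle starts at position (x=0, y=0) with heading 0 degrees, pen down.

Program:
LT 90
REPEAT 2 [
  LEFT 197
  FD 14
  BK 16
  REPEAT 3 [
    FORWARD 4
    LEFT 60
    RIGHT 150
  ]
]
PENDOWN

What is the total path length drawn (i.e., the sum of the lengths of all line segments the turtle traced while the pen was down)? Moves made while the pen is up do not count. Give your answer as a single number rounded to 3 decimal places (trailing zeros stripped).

Executing turtle program step by step:
Start: pos=(0,0), heading=0, pen down
LT 90: heading 0 -> 90
REPEAT 2 [
  -- iteration 1/2 --
  LT 197: heading 90 -> 287
  FD 14: (0,0) -> (4.093,-13.388) [heading=287, draw]
  BK 16: (4.093,-13.388) -> (-0.585,1.913) [heading=287, draw]
  REPEAT 3 [
    -- iteration 1/3 --
    FD 4: (-0.585,1.913) -> (0.585,-1.913) [heading=287, draw]
    LT 60: heading 287 -> 347
    RT 150: heading 347 -> 197
    -- iteration 2/3 --
    FD 4: (0.585,-1.913) -> (-3.24,-3.082) [heading=197, draw]
    LT 60: heading 197 -> 257
    RT 150: heading 257 -> 107
    -- iteration 3/3 --
    FD 4: (-3.24,-3.082) -> (-4.41,0.743) [heading=107, draw]
    LT 60: heading 107 -> 167
    RT 150: heading 167 -> 17
  ]
  -- iteration 2/2 --
  LT 197: heading 17 -> 214
  FD 14: (-4.41,0.743) -> (-16.016,-7.086) [heading=214, draw]
  BK 16: (-16.016,-7.086) -> (-2.752,1.862) [heading=214, draw]
  REPEAT 3 [
    -- iteration 1/3 --
    FD 4: (-2.752,1.862) -> (-6.068,-0.375) [heading=214, draw]
    LT 60: heading 214 -> 274
    RT 150: heading 274 -> 124
    -- iteration 2/3 --
    FD 4: (-6.068,-0.375) -> (-8.305,2.941) [heading=124, draw]
    LT 60: heading 124 -> 184
    RT 150: heading 184 -> 34
    -- iteration 3/3 --
    FD 4: (-8.305,2.941) -> (-4.989,5.178) [heading=34, draw]
    LT 60: heading 34 -> 94
    RT 150: heading 94 -> 304
  ]
]
PD: pen down
Final: pos=(-4.989,5.178), heading=304, 10 segment(s) drawn

Segment lengths:
  seg 1: (0,0) -> (4.093,-13.388), length = 14
  seg 2: (4.093,-13.388) -> (-0.585,1.913), length = 16
  seg 3: (-0.585,1.913) -> (0.585,-1.913), length = 4
  seg 4: (0.585,-1.913) -> (-3.24,-3.082), length = 4
  seg 5: (-3.24,-3.082) -> (-4.41,0.743), length = 4
  seg 6: (-4.41,0.743) -> (-16.016,-7.086), length = 14
  seg 7: (-16.016,-7.086) -> (-2.752,1.862), length = 16
  seg 8: (-2.752,1.862) -> (-6.068,-0.375), length = 4
  seg 9: (-6.068,-0.375) -> (-8.305,2.941), length = 4
  seg 10: (-8.305,2.941) -> (-4.989,5.178), length = 4
Total = 84

Answer: 84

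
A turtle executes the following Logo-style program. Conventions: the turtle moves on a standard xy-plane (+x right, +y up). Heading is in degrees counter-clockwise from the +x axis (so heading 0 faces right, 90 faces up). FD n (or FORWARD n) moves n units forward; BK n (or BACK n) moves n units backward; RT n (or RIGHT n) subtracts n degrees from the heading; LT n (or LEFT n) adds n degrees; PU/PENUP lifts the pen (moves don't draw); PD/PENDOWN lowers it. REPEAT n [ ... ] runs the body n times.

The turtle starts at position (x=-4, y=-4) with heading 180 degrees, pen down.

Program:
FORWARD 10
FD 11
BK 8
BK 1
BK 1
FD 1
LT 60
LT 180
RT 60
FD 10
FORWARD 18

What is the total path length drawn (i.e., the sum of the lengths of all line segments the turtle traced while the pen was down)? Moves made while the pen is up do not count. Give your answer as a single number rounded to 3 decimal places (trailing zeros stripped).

Executing turtle program step by step:
Start: pos=(-4,-4), heading=180, pen down
FD 10: (-4,-4) -> (-14,-4) [heading=180, draw]
FD 11: (-14,-4) -> (-25,-4) [heading=180, draw]
BK 8: (-25,-4) -> (-17,-4) [heading=180, draw]
BK 1: (-17,-4) -> (-16,-4) [heading=180, draw]
BK 1: (-16,-4) -> (-15,-4) [heading=180, draw]
FD 1: (-15,-4) -> (-16,-4) [heading=180, draw]
LT 60: heading 180 -> 240
LT 180: heading 240 -> 60
RT 60: heading 60 -> 0
FD 10: (-16,-4) -> (-6,-4) [heading=0, draw]
FD 18: (-6,-4) -> (12,-4) [heading=0, draw]
Final: pos=(12,-4), heading=0, 8 segment(s) drawn

Segment lengths:
  seg 1: (-4,-4) -> (-14,-4), length = 10
  seg 2: (-14,-4) -> (-25,-4), length = 11
  seg 3: (-25,-4) -> (-17,-4), length = 8
  seg 4: (-17,-4) -> (-16,-4), length = 1
  seg 5: (-16,-4) -> (-15,-4), length = 1
  seg 6: (-15,-4) -> (-16,-4), length = 1
  seg 7: (-16,-4) -> (-6,-4), length = 10
  seg 8: (-6,-4) -> (12,-4), length = 18
Total = 60

Answer: 60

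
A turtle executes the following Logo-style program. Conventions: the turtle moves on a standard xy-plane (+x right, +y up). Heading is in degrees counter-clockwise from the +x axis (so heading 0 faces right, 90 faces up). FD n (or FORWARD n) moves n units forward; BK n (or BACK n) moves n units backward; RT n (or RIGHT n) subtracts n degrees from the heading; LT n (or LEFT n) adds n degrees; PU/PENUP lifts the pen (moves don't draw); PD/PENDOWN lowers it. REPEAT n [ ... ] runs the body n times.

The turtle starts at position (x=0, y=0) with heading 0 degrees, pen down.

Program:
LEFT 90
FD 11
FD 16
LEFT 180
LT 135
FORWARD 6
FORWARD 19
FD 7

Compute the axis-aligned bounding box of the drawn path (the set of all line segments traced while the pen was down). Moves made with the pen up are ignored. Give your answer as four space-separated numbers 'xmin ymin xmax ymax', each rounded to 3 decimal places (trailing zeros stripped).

Answer: 0 0 22.627 49.627

Derivation:
Executing turtle program step by step:
Start: pos=(0,0), heading=0, pen down
LT 90: heading 0 -> 90
FD 11: (0,0) -> (0,11) [heading=90, draw]
FD 16: (0,11) -> (0,27) [heading=90, draw]
LT 180: heading 90 -> 270
LT 135: heading 270 -> 45
FD 6: (0,27) -> (4.243,31.243) [heading=45, draw]
FD 19: (4.243,31.243) -> (17.678,44.678) [heading=45, draw]
FD 7: (17.678,44.678) -> (22.627,49.627) [heading=45, draw]
Final: pos=(22.627,49.627), heading=45, 5 segment(s) drawn

Segment endpoints: x in {0, 0, 0, 4.243, 17.678, 22.627}, y in {0, 11, 27, 31.243, 44.678, 49.627}
xmin=0, ymin=0, xmax=22.627, ymax=49.627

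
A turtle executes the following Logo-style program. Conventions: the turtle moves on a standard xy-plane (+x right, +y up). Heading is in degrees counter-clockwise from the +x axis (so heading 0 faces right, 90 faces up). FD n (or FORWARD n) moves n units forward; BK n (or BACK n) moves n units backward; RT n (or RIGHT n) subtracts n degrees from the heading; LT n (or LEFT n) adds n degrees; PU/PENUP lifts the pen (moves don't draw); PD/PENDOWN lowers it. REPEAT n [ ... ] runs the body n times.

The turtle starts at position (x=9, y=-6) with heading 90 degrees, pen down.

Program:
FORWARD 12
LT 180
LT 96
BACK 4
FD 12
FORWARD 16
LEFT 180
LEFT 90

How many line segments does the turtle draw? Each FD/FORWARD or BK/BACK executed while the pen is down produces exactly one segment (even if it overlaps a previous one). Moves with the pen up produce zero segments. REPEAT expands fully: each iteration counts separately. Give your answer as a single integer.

Executing turtle program step by step:
Start: pos=(9,-6), heading=90, pen down
FD 12: (9,-6) -> (9,6) [heading=90, draw]
LT 180: heading 90 -> 270
LT 96: heading 270 -> 6
BK 4: (9,6) -> (5.022,5.582) [heading=6, draw]
FD 12: (5.022,5.582) -> (16.956,6.836) [heading=6, draw]
FD 16: (16.956,6.836) -> (32.869,8.509) [heading=6, draw]
LT 180: heading 6 -> 186
LT 90: heading 186 -> 276
Final: pos=(32.869,8.509), heading=276, 4 segment(s) drawn
Segments drawn: 4

Answer: 4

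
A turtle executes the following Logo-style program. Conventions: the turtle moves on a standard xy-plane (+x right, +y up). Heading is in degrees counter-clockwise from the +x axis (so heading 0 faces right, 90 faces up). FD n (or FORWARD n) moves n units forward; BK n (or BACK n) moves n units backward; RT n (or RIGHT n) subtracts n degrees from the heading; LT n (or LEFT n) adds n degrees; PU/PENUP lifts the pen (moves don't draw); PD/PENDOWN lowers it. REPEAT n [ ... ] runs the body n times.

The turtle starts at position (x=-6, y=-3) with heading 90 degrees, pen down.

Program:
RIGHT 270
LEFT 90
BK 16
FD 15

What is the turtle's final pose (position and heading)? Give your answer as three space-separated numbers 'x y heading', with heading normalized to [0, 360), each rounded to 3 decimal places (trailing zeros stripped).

Answer: -6 -2 270

Derivation:
Executing turtle program step by step:
Start: pos=(-6,-3), heading=90, pen down
RT 270: heading 90 -> 180
LT 90: heading 180 -> 270
BK 16: (-6,-3) -> (-6,13) [heading=270, draw]
FD 15: (-6,13) -> (-6,-2) [heading=270, draw]
Final: pos=(-6,-2), heading=270, 2 segment(s) drawn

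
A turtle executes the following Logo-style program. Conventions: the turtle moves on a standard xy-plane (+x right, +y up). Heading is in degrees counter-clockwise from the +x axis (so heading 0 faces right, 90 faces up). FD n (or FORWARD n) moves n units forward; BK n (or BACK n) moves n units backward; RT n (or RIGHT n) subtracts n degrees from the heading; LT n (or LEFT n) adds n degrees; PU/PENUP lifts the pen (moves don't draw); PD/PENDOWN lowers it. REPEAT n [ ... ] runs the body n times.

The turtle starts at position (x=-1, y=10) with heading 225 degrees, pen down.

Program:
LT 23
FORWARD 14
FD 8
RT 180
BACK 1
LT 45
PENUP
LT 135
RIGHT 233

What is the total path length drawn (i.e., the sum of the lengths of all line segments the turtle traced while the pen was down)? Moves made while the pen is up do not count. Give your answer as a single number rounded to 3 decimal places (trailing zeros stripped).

Executing turtle program step by step:
Start: pos=(-1,10), heading=225, pen down
LT 23: heading 225 -> 248
FD 14: (-1,10) -> (-6.244,-2.981) [heading=248, draw]
FD 8: (-6.244,-2.981) -> (-9.241,-10.398) [heading=248, draw]
RT 180: heading 248 -> 68
BK 1: (-9.241,-10.398) -> (-9.616,-11.325) [heading=68, draw]
LT 45: heading 68 -> 113
PU: pen up
LT 135: heading 113 -> 248
RT 233: heading 248 -> 15
Final: pos=(-9.616,-11.325), heading=15, 3 segment(s) drawn

Segment lengths:
  seg 1: (-1,10) -> (-6.244,-2.981), length = 14
  seg 2: (-6.244,-2.981) -> (-9.241,-10.398), length = 8
  seg 3: (-9.241,-10.398) -> (-9.616,-11.325), length = 1
Total = 23

Answer: 23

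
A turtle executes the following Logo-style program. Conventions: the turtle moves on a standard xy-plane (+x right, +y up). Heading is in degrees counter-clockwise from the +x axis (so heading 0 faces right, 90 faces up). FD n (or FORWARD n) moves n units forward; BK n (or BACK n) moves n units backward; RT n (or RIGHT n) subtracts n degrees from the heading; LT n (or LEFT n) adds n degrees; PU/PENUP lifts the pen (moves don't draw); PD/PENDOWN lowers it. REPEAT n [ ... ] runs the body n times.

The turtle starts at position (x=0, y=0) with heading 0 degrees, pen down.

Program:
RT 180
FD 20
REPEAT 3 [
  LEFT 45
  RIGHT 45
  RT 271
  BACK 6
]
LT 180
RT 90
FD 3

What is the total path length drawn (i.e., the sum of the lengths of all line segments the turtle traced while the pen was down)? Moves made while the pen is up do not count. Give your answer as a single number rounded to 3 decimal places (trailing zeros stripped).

Executing turtle program step by step:
Start: pos=(0,0), heading=0, pen down
RT 180: heading 0 -> 180
FD 20: (0,0) -> (-20,0) [heading=180, draw]
REPEAT 3 [
  -- iteration 1/3 --
  LT 45: heading 180 -> 225
  RT 45: heading 225 -> 180
  RT 271: heading 180 -> 269
  BK 6: (-20,0) -> (-19.895,5.999) [heading=269, draw]
  -- iteration 2/3 --
  LT 45: heading 269 -> 314
  RT 45: heading 314 -> 269
  RT 271: heading 269 -> 358
  BK 6: (-19.895,5.999) -> (-25.892,6.208) [heading=358, draw]
  -- iteration 3/3 --
  LT 45: heading 358 -> 43
  RT 45: heading 43 -> 358
  RT 271: heading 358 -> 87
  BK 6: (-25.892,6.208) -> (-26.206,0.217) [heading=87, draw]
]
LT 180: heading 87 -> 267
RT 90: heading 267 -> 177
FD 3: (-26.206,0.217) -> (-29.202,0.374) [heading=177, draw]
Final: pos=(-29.202,0.374), heading=177, 5 segment(s) drawn

Segment lengths:
  seg 1: (0,0) -> (-20,0), length = 20
  seg 2: (-20,0) -> (-19.895,5.999), length = 6
  seg 3: (-19.895,5.999) -> (-25.892,6.208), length = 6
  seg 4: (-25.892,6.208) -> (-26.206,0.217), length = 6
  seg 5: (-26.206,0.217) -> (-29.202,0.374), length = 3
Total = 41

Answer: 41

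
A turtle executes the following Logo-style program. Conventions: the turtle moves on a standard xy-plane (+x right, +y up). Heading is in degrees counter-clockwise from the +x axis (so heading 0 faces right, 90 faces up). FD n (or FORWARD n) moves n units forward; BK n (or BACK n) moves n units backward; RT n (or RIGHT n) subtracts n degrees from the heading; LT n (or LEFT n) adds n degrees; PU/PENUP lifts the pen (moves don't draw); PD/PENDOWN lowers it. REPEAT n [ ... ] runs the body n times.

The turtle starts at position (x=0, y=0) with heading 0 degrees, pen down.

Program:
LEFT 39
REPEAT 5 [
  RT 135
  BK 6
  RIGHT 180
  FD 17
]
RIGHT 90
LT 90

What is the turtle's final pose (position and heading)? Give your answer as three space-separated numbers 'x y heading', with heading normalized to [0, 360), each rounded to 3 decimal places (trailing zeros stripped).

Executing turtle program step by step:
Start: pos=(0,0), heading=0, pen down
LT 39: heading 0 -> 39
REPEAT 5 [
  -- iteration 1/5 --
  RT 135: heading 39 -> 264
  BK 6: (0,0) -> (0.627,5.967) [heading=264, draw]
  RT 180: heading 264 -> 84
  FD 17: (0.627,5.967) -> (2.404,22.874) [heading=84, draw]
  -- iteration 2/5 --
  RT 135: heading 84 -> 309
  BK 6: (2.404,22.874) -> (-1.372,27.537) [heading=309, draw]
  RT 180: heading 309 -> 129
  FD 17: (-1.372,27.537) -> (-12.07,40.748) [heading=129, draw]
  -- iteration 3/5 --
  RT 135: heading 129 -> 354
  BK 6: (-12.07,40.748) -> (-18.037,41.376) [heading=354, draw]
  RT 180: heading 354 -> 174
  FD 17: (-18.037,41.376) -> (-34.944,43.153) [heading=174, draw]
  -- iteration 4/5 --
  RT 135: heading 174 -> 39
  BK 6: (-34.944,43.153) -> (-39.607,39.377) [heading=39, draw]
  RT 180: heading 39 -> 219
  FD 17: (-39.607,39.377) -> (-52.819,28.678) [heading=219, draw]
  -- iteration 5/5 --
  RT 135: heading 219 -> 84
  BK 6: (-52.819,28.678) -> (-53.446,22.711) [heading=84, draw]
  RT 180: heading 84 -> 264
  FD 17: (-53.446,22.711) -> (-55.223,5.804) [heading=264, draw]
]
RT 90: heading 264 -> 174
LT 90: heading 174 -> 264
Final: pos=(-55.223,5.804), heading=264, 10 segment(s) drawn

Answer: -55.223 5.804 264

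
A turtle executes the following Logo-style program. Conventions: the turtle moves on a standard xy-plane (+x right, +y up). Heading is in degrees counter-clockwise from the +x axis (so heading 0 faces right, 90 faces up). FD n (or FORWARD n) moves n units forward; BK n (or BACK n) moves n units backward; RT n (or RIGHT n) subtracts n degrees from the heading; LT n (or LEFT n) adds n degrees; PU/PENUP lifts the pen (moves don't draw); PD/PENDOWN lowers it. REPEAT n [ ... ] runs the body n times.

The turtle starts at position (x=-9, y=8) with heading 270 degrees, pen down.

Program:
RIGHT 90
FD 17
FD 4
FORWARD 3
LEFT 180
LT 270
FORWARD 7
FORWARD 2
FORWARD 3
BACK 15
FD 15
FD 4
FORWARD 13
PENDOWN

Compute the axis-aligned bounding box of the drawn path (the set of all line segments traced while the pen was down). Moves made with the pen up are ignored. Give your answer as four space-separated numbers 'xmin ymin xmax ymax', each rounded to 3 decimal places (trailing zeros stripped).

Answer: -33 -21 -9 11

Derivation:
Executing turtle program step by step:
Start: pos=(-9,8), heading=270, pen down
RT 90: heading 270 -> 180
FD 17: (-9,8) -> (-26,8) [heading=180, draw]
FD 4: (-26,8) -> (-30,8) [heading=180, draw]
FD 3: (-30,8) -> (-33,8) [heading=180, draw]
LT 180: heading 180 -> 0
LT 270: heading 0 -> 270
FD 7: (-33,8) -> (-33,1) [heading=270, draw]
FD 2: (-33,1) -> (-33,-1) [heading=270, draw]
FD 3: (-33,-1) -> (-33,-4) [heading=270, draw]
BK 15: (-33,-4) -> (-33,11) [heading=270, draw]
FD 15: (-33,11) -> (-33,-4) [heading=270, draw]
FD 4: (-33,-4) -> (-33,-8) [heading=270, draw]
FD 13: (-33,-8) -> (-33,-21) [heading=270, draw]
PD: pen down
Final: pos=(-33,-21), heading=270, 10 segment(s) drawn

Segment endpoints: x in {-33, -33, -33, -30, -26, -9}, y in {-21, -8, -4, -1, 1, 8, 8, 11}
xmin=-33, ymin=-21, xmax=-9, ymax=11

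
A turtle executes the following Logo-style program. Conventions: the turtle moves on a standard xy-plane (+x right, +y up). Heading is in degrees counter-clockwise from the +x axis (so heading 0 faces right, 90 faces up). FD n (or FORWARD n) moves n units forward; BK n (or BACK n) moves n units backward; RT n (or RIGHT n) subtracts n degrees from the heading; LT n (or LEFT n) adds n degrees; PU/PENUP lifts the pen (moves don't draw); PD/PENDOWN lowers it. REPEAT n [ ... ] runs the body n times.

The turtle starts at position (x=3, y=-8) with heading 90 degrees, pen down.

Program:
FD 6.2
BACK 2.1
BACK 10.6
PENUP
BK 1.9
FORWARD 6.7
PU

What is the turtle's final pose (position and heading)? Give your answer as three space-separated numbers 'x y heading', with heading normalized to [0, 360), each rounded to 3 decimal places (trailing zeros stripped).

Executing turtle program step by step:
Start: pos=(3,-8), heading=90, pen down
FD 6.2: (3,-8) -> (3,-1.8) [heading=90, draw]
BK 2.1: (3,-1.8) -> (3,-3.9) [heading=90, draw]
BK 10.6: (3,-3.9) -> (3,-14.5) [heading=90, draw]
PU: pen up
BK 1.9: (3,-14.5) -> (3,-16.4) [heading=90, move]
FD 6.7: (3,-16.4) -> (3,-9.7) [heading=90, move]
PU: pen up
Final: pos=(3,-9.7), heading=90, 3 segment(s) drawn

Answer: 3 -9.7 90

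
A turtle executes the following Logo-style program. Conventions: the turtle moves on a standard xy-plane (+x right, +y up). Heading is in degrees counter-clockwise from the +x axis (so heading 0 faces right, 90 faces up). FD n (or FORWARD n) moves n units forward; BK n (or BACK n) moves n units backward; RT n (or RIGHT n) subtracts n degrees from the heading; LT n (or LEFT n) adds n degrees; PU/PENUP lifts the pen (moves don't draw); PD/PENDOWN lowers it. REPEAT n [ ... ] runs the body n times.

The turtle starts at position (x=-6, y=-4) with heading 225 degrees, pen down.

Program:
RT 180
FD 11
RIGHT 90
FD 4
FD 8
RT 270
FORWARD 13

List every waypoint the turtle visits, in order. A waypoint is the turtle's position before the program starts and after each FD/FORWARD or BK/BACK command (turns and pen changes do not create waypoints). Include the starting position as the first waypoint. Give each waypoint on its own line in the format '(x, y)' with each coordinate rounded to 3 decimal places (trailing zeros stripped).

Executing turtle program step by step:
Start: pos=(-6,-4), heading=225, pen down
RT 180: heading 225 -> 45
FD 11: (-6,-4) -> (1.778,3.778) [heading=45, draw]
RT 90: heading 45 -> 315
FD 4: (1.778,3.778) -> (4.607,0.95) [heading=315, draw]
FD 8: (4.607,0.95) -> (10.263,-4.707) [heading=315, draw]
RT 270: heading 315 -> 45
FD 13: (10.263,-4.707) -> (19.456,4.485) [heading=45, draw]
Final: pos=(19.456,4.485), heading=45, 4 segment(s) drawn
Waypoints (5 total):
(-6, -4)
(1.778, 3.778)
(4.607, 0.95)
(10.263, -4.707)
(19.456, 4.485)

Answer: (-6, -4)
(1.778, 3.778)
(4.607, 0.95)
(10.263, -4.707)
(19.456, 4.485)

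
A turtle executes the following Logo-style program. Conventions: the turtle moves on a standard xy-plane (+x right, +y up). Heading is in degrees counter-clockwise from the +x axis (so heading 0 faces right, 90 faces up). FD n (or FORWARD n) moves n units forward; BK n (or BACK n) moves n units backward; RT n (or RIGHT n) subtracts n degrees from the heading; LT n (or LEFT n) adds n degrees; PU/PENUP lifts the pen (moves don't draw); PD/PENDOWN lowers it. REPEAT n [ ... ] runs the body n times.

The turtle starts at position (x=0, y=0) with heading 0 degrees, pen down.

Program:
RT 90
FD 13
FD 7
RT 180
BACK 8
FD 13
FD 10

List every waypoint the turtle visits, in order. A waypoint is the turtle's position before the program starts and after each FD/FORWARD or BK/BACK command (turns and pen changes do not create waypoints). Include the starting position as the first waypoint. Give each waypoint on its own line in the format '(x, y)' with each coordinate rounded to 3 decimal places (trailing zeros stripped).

Executing turtle program step by step:
Start: pos=(0,0), heading=0, pen down
RT 90: heading 0 -> 270
FD 13: (0,0) -> (0,-13) [heading=270, draw]
FD 7: (0,-13) -> (0,-20) [heading=270, draw]
RT 180: heading 270 -> 90
BK 8: (0,-20) -> (0,-28) [heading=90, draw]
FD 13: (0,-28) -> (0,-15) [heading=90, draw]
FD 10: (0,-15) -> (0,-5) [heading=90, draw]
Final: pos=(0,-5), heading=90, 5 segment(s) drawn
Waypoints (6 total):
(0, 0)
(0, -13)
(0, -20)
(0, -28)
(0, -15)
(0, -5)

Answer: (0, 0)
(0, -13)
(0, -20)
(0, -28)
(0, -15)
(0, -5)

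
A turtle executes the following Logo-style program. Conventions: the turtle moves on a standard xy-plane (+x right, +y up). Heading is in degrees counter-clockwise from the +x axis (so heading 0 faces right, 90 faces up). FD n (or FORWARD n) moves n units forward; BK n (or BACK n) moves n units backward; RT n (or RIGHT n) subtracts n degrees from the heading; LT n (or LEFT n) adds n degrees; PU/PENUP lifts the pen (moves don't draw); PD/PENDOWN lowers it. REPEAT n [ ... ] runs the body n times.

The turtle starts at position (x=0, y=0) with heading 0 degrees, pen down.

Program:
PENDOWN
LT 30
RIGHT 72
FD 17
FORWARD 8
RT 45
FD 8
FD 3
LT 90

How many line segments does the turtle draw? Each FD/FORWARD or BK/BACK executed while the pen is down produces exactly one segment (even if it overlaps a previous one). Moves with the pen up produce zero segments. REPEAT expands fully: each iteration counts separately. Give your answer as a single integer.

Answer: 4

Derivation:
Executing turtle program step by step:
Start: pos=(0,0), heading=0, pen down
PD: pen down
LT 30: heading 0 -> 30
RT 72: heading 30 -> 318
FD 17: (0,0) -> (12.633,-11.375) [heading=318, draw]
FD 8: (12.633,-11.375) -> (18.579,-16.728) [heading=318, draw]
RT 45: heading 318 -> 273
FD 8: (18.579,-16.728) -> (18.997,-24.717) [heading=273, draw]
FD 3: (18.997,-24.717) -> (19.154,-27.713) [heading=273, draw]
LT 90: heading 273 -> 3
Final: pos=(19.154,-27.713), heading=3, 4 segment(s) drawn
Segments drawn: 4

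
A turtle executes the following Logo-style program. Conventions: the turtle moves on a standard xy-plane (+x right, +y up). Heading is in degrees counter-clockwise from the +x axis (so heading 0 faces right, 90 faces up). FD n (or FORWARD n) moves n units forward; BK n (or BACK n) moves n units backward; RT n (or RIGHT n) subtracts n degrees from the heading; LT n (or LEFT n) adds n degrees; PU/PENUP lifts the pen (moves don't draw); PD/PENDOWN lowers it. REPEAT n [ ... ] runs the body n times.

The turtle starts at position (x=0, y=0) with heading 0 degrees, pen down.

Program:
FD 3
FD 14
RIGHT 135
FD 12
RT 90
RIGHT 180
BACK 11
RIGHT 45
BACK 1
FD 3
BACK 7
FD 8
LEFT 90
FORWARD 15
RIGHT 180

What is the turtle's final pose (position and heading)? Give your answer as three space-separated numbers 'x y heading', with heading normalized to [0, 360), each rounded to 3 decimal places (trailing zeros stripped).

Executing turtle program step by step:
Start: pos=(0,0), heading=0, pen down
FD 3: (0,0) -> (3,0) [heading=0, draw]
FD 14: (3,0) -> (17,0) [heading=0, draw]
RT 135: heading 0 -> 225
FD 12: (17,0) -> (8.515,-8.485) [heading=225, draw]
RT 90: heading 225 -> 135
RT 180: heading 135 -> 315
BK 11: (8.515,-8.485) -> (0.737,-0.707) [heading=315, draw]
RT 45: heading 315 -> 270
BK 1: (0.737,-0.707) -> (0.737,0.293) [heading=270, draw]
FD 3: (0.737,0.293) -> (0.737,-2.707) [heading=270, draw]
BK 7: (0.737,-2.707) -> (0.737,4.293) [heading=270, draw]
FD 8: (0.737,4.293) -> (0.737,-3.707) [heading=270, draw]
LT 90: heading 270 -> 0
FD 15: (0.737,-3.707) -> (15.737,-3.707) [heading=0, draw]
RT 180: heading 0 -> 180
Final: pos=(15.737,-3.707), heading=180, 9 segment(s) drawn

Answer: 15.737 -3.707 180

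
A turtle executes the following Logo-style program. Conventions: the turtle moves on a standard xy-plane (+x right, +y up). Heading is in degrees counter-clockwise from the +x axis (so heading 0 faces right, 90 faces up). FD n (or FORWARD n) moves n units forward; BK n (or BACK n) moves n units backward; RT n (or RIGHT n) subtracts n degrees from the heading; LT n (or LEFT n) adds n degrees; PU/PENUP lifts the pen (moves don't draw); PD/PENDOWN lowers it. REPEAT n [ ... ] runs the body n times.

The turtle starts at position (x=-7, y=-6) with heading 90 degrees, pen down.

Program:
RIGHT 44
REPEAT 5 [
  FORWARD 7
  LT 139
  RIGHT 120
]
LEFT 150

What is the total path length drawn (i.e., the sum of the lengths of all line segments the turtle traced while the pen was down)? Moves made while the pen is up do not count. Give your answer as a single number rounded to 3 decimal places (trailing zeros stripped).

Answer: 35

Derivation:
Executing turtle program step by step:
Start: pos=(-7,-6), heading=90, pen down
RT 44: heading 90 -> 46
REPEAT 5 [
  -- iteration 1/5 --
  FD 7: (-7,-6) -> (-2.137,-0.965) [heading=46, draw]
  LT 139: heading 46 -> 185
  RT 120: heading 185 -> 65
  -- iteration 2/5 --
  FD 7: (-2.137,-0.965) -> (0.821,5.38) [heading=65, draw]
  LT 139: heading 65 -> 204
  RT 120: heading 204 -> 84
  -- iteration 3/5 --
  FD 7: (0.821,5.38) -> (1.553,12.341) [heading=84, draw]
  LT 139: heading 84 -> 223
  RT 120: heading 223 -> 103
  -- iteration 4/5 --
  FD 7: (1.553,12.341) -> (-0.022,19.162) [heading=103, draw]
  LT 139: heading 103 -> 242
  RT 120: heading 242 -> 122
  -- iteration 5/5 --
  FD 7: (-0.022,19.162) -> (-3.731,25.098) [heading=122, draw]
  LT 139: heading 122 -> 261
  RT 120: heading 261 -> 141
]
LT 150: heading 141 -> 291
Final: pos=(-3.731,25.098), heading=291, 5 segment(s) drawn

Segment lengths:
  seg 1: (-7,-6) -> (-2.137,-0.965), length = 7
  seg 2: (-2.137,-0.965) -> (0.821,5.38), length = 7
  seg 3: (0.821,5.38) -> (1.553,12.341), length = 7
  seg 4: (1.553,12.341) -> (-0.022,19.162), length = 7
  seg 5: (-0.022,19.162) -> (-3.731,25.098), length = 7
Total = 35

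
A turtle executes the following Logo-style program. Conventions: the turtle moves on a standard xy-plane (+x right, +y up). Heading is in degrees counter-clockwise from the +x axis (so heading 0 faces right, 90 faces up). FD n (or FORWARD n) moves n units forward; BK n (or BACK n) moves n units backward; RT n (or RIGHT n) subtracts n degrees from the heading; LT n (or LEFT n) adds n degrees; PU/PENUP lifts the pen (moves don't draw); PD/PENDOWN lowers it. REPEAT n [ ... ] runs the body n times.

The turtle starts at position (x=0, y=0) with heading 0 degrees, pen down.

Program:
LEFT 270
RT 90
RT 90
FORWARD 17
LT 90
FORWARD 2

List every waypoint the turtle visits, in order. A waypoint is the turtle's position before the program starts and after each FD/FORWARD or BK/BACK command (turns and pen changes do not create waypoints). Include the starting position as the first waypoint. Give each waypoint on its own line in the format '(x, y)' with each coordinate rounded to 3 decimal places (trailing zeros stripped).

Answer: (0, 0)
(0, 17)
(-2, 17)

Derivation:
Executing turtle program step by step:
Start: pos=(0,0), heading=0, pen down
LT 270: heading 0 -> 270
RT 90: heading 270 -> 180
RT 90: heading 180 -> 90
FD 17: (0,0) -> (0,17) [heading=90, draw]
LT 90: heading 90 -> 180
FD 2: (0,17) -> (-2,17) [heading=180, draw]
Final: pos=(-2,17), heading=180, 2 segment(s) drawn
Waypoints (3 total):
(0, 0)
(0, 17)
(-2, 17)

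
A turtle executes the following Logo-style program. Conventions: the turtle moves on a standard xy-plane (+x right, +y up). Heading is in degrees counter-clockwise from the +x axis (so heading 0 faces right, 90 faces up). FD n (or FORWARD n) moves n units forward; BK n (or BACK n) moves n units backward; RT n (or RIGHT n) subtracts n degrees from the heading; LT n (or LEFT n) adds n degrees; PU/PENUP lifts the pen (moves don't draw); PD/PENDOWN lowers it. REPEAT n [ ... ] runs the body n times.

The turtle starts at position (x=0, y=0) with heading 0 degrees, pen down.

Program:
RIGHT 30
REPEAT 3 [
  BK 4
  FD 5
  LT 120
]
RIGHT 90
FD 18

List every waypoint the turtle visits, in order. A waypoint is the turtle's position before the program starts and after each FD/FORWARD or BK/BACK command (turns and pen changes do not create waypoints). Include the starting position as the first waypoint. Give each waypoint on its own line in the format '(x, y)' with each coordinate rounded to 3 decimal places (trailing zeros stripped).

Answer: (0, 0)
(-3.464, 2)
(0.866, -0.5)
(0.866, -4.5)
(0.866, 0.5)
(4.33, 2.5)
(0, 0)
(-9, -15.588)

Derivation:
Executing turtle program step by step:
Start: pos=(0,0), heading=0, pen down
RT 30: heading 0 -> 330
REPEAT 3 [
  -- iteration 1/3 --
  BK 4: (0,0) -> (-3.464,2) [heading=330, draw]
  FD 5: (-3.464,2) -> (0.866,-0.5) [heading=330, draw]
  LT 120: heading 330 -> 90
  -- iteration 2/3 --
  BK 4: (0.866,-0.5) -> (0.866,-4.5) [heading=90, draw]
  FD 5: (0.866,-4.5) -> (0.866,0.5) [heading=90, draw]
  LT 120: heading 90 -> 210
  -- iteration 3/3 --
  BK 4: (0.866,0.5) -> (4.33,2.5) [heading=210, draw]
  FD 5: (4.33,2.5) -> (0,0) [heading=210, draw]
  LT 120: heading 210 -> 330
]
RT 90: heading 330 -> 240
FD 18: (0,0) -> (-9,-15.588) [heading=240, draw]
Final: pos=(-9,-15.588), heading=240, 7 segment(s) drawn
Waypoints (8 total):
(0, 0)
(-3.464, 2)
(0.866, -0.5)
(0.866, -4.5)
(0.866, 0.5)
(4.33, 2.5)
(0, 0)
(-9, -15.588)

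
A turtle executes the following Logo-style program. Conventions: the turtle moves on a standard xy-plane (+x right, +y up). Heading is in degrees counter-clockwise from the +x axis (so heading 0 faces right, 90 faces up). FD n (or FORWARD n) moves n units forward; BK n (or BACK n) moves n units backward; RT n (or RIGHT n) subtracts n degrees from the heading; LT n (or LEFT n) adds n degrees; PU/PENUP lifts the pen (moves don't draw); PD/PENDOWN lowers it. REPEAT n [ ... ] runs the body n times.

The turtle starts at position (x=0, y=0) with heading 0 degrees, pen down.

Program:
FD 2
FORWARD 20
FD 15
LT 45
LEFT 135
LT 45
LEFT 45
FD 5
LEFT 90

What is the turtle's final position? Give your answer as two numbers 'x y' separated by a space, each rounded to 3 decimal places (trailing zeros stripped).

Answer: 37 -5

Derivation:
Executing turtle program step by step:
Start: pos=(0,0), heading=0, pen down
FD 2: (0,0) -> (2,0) [heading=0, draw]
FD 20: (2,0) -> (22,0) [heading=0, draw]
FD 15: (22,0) -> (37,0) [heading=0, draw]
LT 45: heading 0 -> 45
LT 135: heading 45 -> 180
LT 45: heading 180 -> 225
LT 45: heading 225 -> 270
FD 5: (37,0) -> (37,-5) [heading=270, draw]
LT 90: heading 270 -> 0
Final: pos=(37,-5), heading=0, 4 segment(s) drawn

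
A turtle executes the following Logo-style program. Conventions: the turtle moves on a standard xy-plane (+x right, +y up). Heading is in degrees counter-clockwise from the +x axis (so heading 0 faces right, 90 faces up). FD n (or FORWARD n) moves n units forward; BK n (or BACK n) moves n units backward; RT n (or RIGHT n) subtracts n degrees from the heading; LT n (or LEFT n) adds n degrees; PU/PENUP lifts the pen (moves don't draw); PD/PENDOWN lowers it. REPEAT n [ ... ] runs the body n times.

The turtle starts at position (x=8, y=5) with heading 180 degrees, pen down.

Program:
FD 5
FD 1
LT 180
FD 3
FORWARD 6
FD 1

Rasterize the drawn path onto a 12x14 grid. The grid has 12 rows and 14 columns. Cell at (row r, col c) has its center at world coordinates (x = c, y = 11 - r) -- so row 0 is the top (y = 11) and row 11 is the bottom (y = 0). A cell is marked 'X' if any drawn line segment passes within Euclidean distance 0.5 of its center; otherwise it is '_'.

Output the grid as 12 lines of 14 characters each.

Segment 0: (8,5) -> (3,5)
Segment 1: (3,5) -> (2,5)
Segment 2: (2,5) -> (5,5)
Segment 3: (5,5) -> (11,5)
Segment 4: (11,5) -> (12,5)

Answer: ______________
______________
______________
______________
______________
______________
__XXXXXXXXXXX_
______________
______________
______________
______________
______________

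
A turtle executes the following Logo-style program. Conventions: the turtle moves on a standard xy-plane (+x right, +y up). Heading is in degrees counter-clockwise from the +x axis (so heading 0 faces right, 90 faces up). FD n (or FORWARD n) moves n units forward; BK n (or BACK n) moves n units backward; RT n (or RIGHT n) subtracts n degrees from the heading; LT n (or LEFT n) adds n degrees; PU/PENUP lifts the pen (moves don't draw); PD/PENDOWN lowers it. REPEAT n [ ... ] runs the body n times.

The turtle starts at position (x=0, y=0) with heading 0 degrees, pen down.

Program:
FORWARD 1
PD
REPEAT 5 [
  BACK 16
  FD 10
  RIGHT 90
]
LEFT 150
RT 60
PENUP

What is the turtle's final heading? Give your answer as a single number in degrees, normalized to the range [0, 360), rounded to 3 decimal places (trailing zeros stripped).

Answer: 0

Derivation:
Executing turtle program step by step:
Start: pos=(0,0), heading=0, pen down
FD 1: (0,0) -> (1,0) [heading=0, draw]
PD: pen down
REPEAT 5 [
  -- iteration 1/5 --
  BK 16: (1,0) -> (-15,0) [heading=0, draw]
  FD 10: (-15,0) -> (-5,0) [heading=0, draw]
  RT 90: heading 0 -> 270
  -- iteration 2/5 --
  BK 16: (-5,0) -> (-5,16) [heading=270, draw]
  FD 10: (-5,16) -> (-5,6) [heading=270, draw]
  RT 90: heading 270 -> 180
  -- iteration 3/5 --
  BK 16: (-5,6) -> (11,6) [heading=180, draw]
  FD 10: (11,6) -> (1,6) [heading=180, draw]
  RT 90: heading 180 -> 90
  -- iteration 4/5 --
  BK 16: (1,6) -> (1,-10) [heading=90, draw]
  FD 10: (1,-10) -> (1,0) [heading=90, draw]
  RT 90: heading 90 -> 0
  -- iteration 5/5 --
  BK 16: (1,0) -> (-15,0) [heading=0, draw]
  FD 10: (-15,0) -> (-5,0) [heading=0, draw]
  RT 90: heading 0 -> 270
]
LT 150: heading 270 -> 60
RT 60: heading 60 -> 0
PU: pen up
Final: pos=(-5,0), heading=0, 11 segment(s) drawn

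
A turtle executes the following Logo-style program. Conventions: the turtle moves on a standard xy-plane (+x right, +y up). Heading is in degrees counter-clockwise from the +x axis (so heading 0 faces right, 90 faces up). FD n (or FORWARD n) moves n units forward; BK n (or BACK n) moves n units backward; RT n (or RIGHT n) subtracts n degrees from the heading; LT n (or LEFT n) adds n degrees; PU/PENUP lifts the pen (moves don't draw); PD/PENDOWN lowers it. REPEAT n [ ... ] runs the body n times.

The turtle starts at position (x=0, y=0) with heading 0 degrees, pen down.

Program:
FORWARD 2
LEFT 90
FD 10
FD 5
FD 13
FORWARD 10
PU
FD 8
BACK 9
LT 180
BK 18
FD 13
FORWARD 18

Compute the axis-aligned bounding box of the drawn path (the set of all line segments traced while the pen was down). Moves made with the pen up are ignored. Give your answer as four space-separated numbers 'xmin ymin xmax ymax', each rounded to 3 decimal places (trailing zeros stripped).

Answer: 0 0 2 38

Derivation:
Executing turtle program step by step:
Start: pos=(0,0), heading=0, pen down
FD 2: (0,0) -> (2,0) [heading=0, draw]
LT 90: heading 0 -> 90
FD 10: (2,0) -> (2,10) [heading=90, draw]
FD 5: (2,10) -> (2,15) [heading=90, draw]
FD 13: (2,15) -> (2,28) [heading=90, draw]
FD 10: (2,28) -> (2,38) [heading=90, draw]
PU: pen up
FD 8: (2,38) -> (2,46) [heading=90, move]
BK 9: (2,46) -> (2,37) [heading=90, move]
LT 180: heading 90 -> 270
BK 18: (2,37) -> (2,55) [heading=270, move]
FD 13: (2,55) -> (2,42) [heading=270, move]
FD 18: (2,42) -> (2,24) [heading=270, move]
Final: pos=(2,24), heading=270, 5 segment(s) drawn

Segment endpoints: x in {0, 2, 2, 2, 2, 2}, y in {0, 10, 15, 28, 38}
xmin=0, ymin=0, xmax=2, ymax=38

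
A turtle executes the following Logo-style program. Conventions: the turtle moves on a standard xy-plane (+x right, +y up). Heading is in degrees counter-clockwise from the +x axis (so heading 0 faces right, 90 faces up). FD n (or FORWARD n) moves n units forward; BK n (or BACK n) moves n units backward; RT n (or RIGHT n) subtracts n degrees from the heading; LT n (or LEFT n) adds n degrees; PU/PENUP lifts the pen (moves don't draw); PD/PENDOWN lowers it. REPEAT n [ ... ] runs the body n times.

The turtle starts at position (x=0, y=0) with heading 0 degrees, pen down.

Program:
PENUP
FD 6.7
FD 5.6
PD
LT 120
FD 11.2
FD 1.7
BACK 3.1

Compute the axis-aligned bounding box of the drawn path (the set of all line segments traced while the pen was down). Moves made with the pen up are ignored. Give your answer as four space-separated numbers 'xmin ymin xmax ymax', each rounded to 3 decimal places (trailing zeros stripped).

Answer: 5.85 0 12.3 11.172

Derivation:
Executing turtle program step by step:
Start: pos=(0,0), heading=0, pen down
PU: pen up
FD 6.7: (0,0) -> (6.7,0) [heading=0, move]
FD 5.6: (6.7,0) -> (12.3,0) [heading=0, move]
PD: pen down
LT 120: heading 0 -> 120
FD 11.2: (12.3,0) -> (6.7,9.699) [heading=120, draw]
FD 1.7: (6.7,9.699) -> (5.85,11.172) [heading=120, draw]
BK 3.1: (5.85,11.172) -> (7.4,8.487) [heading=120, draw]
Final: pos=(7.4,8.487), heading=120, 3 segment(s) drawn

Segment endpoints: x in {5.85, 6.7, 7.4, 12.3}, y in {0, 8.487, 9.699, 11.172}
xmin=5.85, ymin=0, xmax=12.3, ymax=11.172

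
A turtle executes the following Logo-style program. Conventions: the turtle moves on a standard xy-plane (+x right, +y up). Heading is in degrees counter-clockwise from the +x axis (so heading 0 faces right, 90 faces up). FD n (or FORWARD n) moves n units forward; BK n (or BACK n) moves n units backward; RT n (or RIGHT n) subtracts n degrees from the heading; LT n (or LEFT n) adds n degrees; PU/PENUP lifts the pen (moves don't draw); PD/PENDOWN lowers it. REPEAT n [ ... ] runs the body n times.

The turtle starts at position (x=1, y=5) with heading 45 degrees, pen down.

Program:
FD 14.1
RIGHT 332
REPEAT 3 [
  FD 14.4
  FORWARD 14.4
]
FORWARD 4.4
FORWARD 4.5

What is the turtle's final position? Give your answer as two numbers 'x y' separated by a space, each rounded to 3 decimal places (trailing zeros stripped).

Answer: 38.833 106.106

Derivation:
Executing turtle program step by step:
Start: pos=(1,5), heading=45, pen down
FD 14.1: (1,5) -> (10.97,14.97) [heading=45, draw]
RT 332: heading 45 -> 73
REPEAT 3 [
  -- iteration 1/3 --
  FD 14.4: (10.97,14.97) -> (15.18,28.741) [heading=73, draw]
  FD 14.4: (15.18,28.741) -> (19.391,42.512) [heading=73, draw]
  -- iteration 2/3 --
  FD 14.4: (19.391,42.512) -> (23.601,56.283) [heading=73, draw]
  FD 14.4: (23.601,56.283) -> (27.811,70.053) [heading=73, draw]
  -- iteration 3/3 --
  FD 14.4: (27.811,70.053) -> (32.021,83.824) [heading=73, draw]
  FD 14.4: (32.021,83.824) -> (36.231,97.595) [heading=73, draw]
]
FD 4.4: (36.231,97.595) -> (37.518,101.803) [heading=73, draw]
FD 4.5: (37.518,101.803) -> (38.833,106.106) [heading=73, draw]
Final: pos=(38.833,106.106), heading=73, 9 segment(s) drawn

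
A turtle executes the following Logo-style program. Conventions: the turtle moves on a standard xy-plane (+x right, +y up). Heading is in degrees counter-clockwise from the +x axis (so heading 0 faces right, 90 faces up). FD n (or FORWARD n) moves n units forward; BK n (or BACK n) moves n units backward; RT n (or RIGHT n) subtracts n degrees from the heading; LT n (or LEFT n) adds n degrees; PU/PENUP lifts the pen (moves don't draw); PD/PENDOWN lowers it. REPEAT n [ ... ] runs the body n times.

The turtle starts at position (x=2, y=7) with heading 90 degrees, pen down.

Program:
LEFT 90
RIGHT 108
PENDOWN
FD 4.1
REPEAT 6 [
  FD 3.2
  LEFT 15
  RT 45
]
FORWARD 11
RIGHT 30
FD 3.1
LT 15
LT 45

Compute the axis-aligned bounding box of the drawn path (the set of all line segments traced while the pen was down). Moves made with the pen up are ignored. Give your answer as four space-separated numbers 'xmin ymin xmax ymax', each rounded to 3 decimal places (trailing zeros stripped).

Answer: 2 -2.284 15.614 16.749

Derivation:
Executing turtle program step by step:
Start: pos=(2,7), heading=90, pen down
LT 90: heading 90 -> 180
RT 108: heading 180 -> 72
PD: pen down
FD 4.1: (2,7) -> (3.267,10.899) [heading=72, draw]
REPEAT 6 [
  -- iteration 1/6 --
  FD 3.2: (3.267,10.899) -> (4.256,13.943) [heading=72, draw]
  LT 15: heading 72 -> 87
  RT 45: heading 87 -> 42
  -- iteration 2/6 --
  FD 3.2: (4.256,13.943) -> (6.634,16.084) [heading=42, draw]
  LT 15: heading 42 -> 57
  RT 45: heading 57 -> 12
  -- iteration 3/6 --
  FD 3.2: (6.634,16.084) -> (9.764,16.749) [heading=12, draw]
  LT 15: heading 12 -> 27
  RT 45: heading 27 -> 342
  -- iteration 4/6 --
  FD 3.2: (9.764,16.749) -> (12.807,15.76) [heading=342, draw]
  LT 15: heading 342 -> 357
  RT 45: heading 357 -> 312
  -- iteration 5/6 --
  FD 3.2: (12.807,15.76) -> (14.949,13.382) [heading=312, draw]
  LT 15: heading 312 -> 327
  RT 45: heading 327 -> 282
  -- iteration 6/6 --
  FD 3.2: (14.949,13.382) -> (15.614,10.252) [heading=282, draw]
  LT 15: heading 282 -> 297
  RT 45: heading 297 -> 252
]
FD 11: (15.614,10.252) -> (12.215,-0.209) [heading=252, draw]
RT 30: heading 252 -> 222
FD 3.1: (12.215,-0.209) -> (9.911,-2.284) [heading=222, draw]
LT 15: heading 222 -> 237
LT 45: heading 237 -> 282
Final: pos=(9.911,-2.284), heading=282, 9 segment(s) drawn

Segment endpoints: x in {2, 3.267, 4.256, 6.634, 9.764, 9.911, 12.215, 12.807, 14.949, 15.614}, y in {-2.284, -0.209, 7, 10.252, 10.899, 13.382, 13.943, 15.76, 16.084, 16.749}
xmin=2, ymin=-2.284, xmax=15.614, ymax=16.749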